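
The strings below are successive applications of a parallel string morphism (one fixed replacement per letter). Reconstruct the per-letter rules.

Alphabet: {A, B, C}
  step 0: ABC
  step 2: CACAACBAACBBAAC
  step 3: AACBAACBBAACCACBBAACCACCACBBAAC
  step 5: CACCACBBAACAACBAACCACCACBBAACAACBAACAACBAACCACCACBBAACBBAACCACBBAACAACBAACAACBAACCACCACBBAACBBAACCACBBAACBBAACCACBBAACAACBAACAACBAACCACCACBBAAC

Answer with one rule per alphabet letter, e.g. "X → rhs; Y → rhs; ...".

  step 2 ⇒ step 3: CACAACBAACBBAAC ⇒ AAC·B·AAC·B·B·AAC·CAC·B·B·AAC·CAC·CAC·B·B·AAC
    A ↦ B
    B ↦ CAC
    C ↦ AAC

A->B, B->CAC, C->AAC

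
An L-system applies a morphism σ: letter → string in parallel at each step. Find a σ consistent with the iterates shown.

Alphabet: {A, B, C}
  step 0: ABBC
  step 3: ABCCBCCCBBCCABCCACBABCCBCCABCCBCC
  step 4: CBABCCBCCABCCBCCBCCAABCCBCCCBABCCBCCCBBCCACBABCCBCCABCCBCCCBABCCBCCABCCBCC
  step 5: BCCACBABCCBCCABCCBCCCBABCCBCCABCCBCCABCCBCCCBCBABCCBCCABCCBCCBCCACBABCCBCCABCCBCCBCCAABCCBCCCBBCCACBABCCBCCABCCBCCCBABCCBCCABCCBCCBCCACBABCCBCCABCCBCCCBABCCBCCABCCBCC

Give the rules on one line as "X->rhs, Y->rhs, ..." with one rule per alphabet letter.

  step 4 ⇒ step 5: CBABCCBCCABCCBCCBCCAABCCBCCCBABCCBCCCBBCCACBABCCBCCABCCBCCCBABCCBCCABCCBCC ⇒ BCC·A·CB·A·BCC·BCC·A·BCC·BCC·CB·A·BCC·BCC·A·BCC·BCC·A·BCC·BCC·CB·CB·A·BCC·BCC·A·BCC·BCC·BCC·A·CB·A·BCC·BCC·A·BCC·BCC·BCC·A·A·BCC·BCC·CB·BCC·A·CB·A·BCC·BCC·A·BCC·BCC·CB·A·BCC·BCC·A·BCC·BCC·BCC·A·CB·A·BCC·BCC·A·BCC·BCC·CB·A·BCC·BCC·A·BCC·BCC
    A ↦ CB
    B ↦ A
    C ↦ BCC

A->CB, B->A, C->BCC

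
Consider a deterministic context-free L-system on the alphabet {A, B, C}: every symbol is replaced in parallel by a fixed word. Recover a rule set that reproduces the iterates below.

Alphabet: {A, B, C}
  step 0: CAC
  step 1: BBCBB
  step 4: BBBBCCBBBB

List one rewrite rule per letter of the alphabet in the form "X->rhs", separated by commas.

  step 0 ⇒ step 1: CAC ⇒ BB·C·BB
    A ↦ C
    C ↦ BB
    B ↦ A  (constrained at step 1)

A->C, B->A, C->BB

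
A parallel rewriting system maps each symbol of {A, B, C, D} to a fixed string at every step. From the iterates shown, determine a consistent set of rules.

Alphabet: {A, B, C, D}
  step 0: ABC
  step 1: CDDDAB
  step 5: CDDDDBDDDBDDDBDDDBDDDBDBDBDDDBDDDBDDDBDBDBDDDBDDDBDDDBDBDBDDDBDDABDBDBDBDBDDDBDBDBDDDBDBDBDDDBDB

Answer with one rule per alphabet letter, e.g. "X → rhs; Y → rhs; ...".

  step 0 ⇒ step 1: ABC ⇒ CD·DD·AB
    A ↦ CD
    B ↦ DD
    C ↦ AB
    D ↦ DB  (constrained at step 1)

A->CD, B->DD, C->AB, D->DB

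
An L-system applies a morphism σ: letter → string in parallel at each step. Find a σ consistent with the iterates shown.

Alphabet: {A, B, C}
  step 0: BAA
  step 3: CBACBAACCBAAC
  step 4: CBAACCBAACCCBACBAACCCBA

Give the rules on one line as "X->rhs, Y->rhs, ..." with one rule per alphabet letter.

A->C, B->A, C->CBA

  step 3 ⇒ step 4: CBACBAACCBAAC ⇒ CBA·A·C·CBA·A·C·C·CBA·CBA·A·C·C·CBA
    A ↦ C
    B ↦ A
    C ↦ CBA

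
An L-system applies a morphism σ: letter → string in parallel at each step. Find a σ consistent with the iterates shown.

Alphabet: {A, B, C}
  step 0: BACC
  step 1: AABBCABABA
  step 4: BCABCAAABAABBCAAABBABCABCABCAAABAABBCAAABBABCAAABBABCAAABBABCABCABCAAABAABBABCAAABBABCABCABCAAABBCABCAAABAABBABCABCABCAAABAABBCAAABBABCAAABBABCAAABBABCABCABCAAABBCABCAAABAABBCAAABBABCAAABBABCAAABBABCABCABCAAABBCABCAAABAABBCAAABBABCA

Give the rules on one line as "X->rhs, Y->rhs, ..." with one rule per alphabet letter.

A->BCA, B->AAB, C->BA

  step 0 ⇒ step 1: BACC ⇒ AAB·BCA·BA·BA
    A ↦ BCA
    B ↦ AAB
    C ↦ BA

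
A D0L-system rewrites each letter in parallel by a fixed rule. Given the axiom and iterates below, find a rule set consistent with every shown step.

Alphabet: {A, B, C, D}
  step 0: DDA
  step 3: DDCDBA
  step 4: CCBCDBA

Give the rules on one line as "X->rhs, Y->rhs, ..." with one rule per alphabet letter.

A->BA, B->D, C->B, D->C

  step 3 ⇒ step 4: DDCDBA ⇒ C·C·B·C·D·BA
    A ↦ BA
    B ↦ D
    C ↦ B
    D ↦ C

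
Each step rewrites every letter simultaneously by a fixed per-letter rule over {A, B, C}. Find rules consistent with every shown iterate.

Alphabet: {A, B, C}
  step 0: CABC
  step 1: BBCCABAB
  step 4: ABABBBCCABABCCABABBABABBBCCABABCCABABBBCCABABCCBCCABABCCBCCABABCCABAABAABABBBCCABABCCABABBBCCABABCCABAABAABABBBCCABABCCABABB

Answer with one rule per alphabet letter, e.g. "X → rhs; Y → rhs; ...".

A->BCC, B->ABA, C->B

  step 0 ⇒ step 1: CABC ⇒ B·BCC·ABA·B
    A ↦ BCC
    B ↦ ABA
    C ↦ B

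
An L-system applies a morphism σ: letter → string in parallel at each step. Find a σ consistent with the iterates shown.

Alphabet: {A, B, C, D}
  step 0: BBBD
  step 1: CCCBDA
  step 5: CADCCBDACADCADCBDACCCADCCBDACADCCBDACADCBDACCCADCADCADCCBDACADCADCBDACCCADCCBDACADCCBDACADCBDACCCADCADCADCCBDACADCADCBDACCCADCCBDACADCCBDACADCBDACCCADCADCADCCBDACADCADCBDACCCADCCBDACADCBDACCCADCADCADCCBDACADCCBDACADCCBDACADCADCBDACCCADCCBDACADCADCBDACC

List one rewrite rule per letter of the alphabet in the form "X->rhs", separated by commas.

  step 0 ⇒ step 1: BBBD ⇒ C·C·C·BDA
    B ↦ C
    D ↦ BDA
    A ↦ CC  (constrained at step 1)
    C ↦ CAD  (constrained at step 1)

A->CC, B->C, C->CAD, D->BDA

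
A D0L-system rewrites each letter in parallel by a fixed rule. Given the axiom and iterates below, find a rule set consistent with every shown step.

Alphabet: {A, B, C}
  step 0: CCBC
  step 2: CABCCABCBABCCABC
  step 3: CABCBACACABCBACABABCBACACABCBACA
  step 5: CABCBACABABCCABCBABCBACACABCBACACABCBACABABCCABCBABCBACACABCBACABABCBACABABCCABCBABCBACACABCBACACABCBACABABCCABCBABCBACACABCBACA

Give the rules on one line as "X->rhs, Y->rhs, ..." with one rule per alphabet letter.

A->BC, B->BA, C->CA

  step 2 ⇒ step 3: CABCCABCBABCCABC ⇒ CA·BC·BA·CA·CA·BC·BA·CA·BA·BC·BA·CA·CA·BC·BA·CA
    A ↦ BC
    B ↦ BA
    C ↦ CA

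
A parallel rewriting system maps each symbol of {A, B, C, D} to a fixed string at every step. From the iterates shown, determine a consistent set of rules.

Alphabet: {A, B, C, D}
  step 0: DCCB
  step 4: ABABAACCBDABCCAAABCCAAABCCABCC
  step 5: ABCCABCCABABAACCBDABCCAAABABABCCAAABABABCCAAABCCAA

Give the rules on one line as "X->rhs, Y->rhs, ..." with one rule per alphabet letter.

  step 4 ⇒ step 5: ABABAACCBDABCCAAABCCAAABCCABCC ⇒ AB·CC·AB·CC·AB·AB·A·A·CC·BD·AB·CC·A·A·AB·AB·AB·CC·A·A·AB·AB·AB·CC·A·A·AB·CC·A·A
    A ↦ AB
    B ↦ CC
    C ↦ A
    D ↦ BD

A->AB, B->CC, C->A, D->BD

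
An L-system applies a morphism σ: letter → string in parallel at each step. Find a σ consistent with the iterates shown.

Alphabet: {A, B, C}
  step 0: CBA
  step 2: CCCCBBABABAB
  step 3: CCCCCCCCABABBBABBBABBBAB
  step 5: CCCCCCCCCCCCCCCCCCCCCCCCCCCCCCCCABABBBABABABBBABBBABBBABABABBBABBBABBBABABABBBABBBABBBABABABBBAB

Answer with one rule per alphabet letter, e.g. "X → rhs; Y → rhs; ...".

A->BB, B->AB, C->CC

  step 2 ⇒ step 3: CCCCBBABABAB ⇒ CC·CC·CC·CC·AB·AB·BB·AB·BB·AB·BB·AB
    A ↦ BB
    B ↦ AB
    C ↦ CC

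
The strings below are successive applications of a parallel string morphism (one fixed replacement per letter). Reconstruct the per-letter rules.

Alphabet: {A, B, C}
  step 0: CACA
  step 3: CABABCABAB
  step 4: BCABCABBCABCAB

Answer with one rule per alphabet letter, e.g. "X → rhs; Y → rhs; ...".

  step 3 ⇒ step 4: CABABCABAB ⇒ B·C·AB·C·AB·B·C·AB·C·AB
    A ↦ C
    B ↦ AB
    C ↦ B

A->C, B->AB, C->B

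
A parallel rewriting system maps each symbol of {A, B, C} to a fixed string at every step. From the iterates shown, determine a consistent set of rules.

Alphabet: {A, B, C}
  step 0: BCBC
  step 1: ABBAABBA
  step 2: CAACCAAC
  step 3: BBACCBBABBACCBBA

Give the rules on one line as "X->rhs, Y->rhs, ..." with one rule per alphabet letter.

  step 2 ⇒ step 3: CAACCAAC ⇒ BBA·C·C·BBA·BBA·C·C·BBA
    A ↦ C
    C ↦ BBA
  step 0 ⇒ step 1: BCBC ⇒ A·BBA·A·BBA
    B ↦ A

A->C, B->A, C->BBA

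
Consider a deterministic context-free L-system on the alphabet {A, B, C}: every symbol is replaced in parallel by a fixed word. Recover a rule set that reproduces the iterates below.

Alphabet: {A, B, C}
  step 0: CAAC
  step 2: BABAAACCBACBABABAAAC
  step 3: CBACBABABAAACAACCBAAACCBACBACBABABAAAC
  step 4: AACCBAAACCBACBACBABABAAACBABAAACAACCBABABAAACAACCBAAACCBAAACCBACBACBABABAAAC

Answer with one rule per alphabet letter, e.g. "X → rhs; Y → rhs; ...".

  step 3 ⇒ step 4: CBACBABABAAACAACCBAAACCBACBACBABABAAAC ⇒ AAC·C·BA·AAC·C·BA·C·BA·C·BA·BA·BA·AAC·BA·BA·AAC·AAC·C·BA·BA·BA·AAC·AAC·C·BA·AAC·C·BA·AAC·C·BA·C·BA·C·BA·BA·BA·AAC
    A ↦ BA
    B ↦ C
    C ↦ AAC

A->BA, B->C, C->AAC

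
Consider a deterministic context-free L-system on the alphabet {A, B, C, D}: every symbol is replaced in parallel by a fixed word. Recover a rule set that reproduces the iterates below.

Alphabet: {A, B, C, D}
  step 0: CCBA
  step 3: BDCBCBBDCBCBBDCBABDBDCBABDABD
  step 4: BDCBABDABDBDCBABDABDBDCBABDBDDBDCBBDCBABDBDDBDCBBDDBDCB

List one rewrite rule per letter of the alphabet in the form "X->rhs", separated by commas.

A->BDD, B->BD, C->A, D->CB

  step 3 ⇒ step 4: BDCBCBBDCBCBBDCBABDBDCBABDABD ⇒ BD·CB·A·BD·A·BD·BD·CB·A·BD·A·BD·BD·CB·A·BD·BDD·BD·CB·BD·CB·A·BD·BDD·BD·CB·BDD·BD·CB
    A ↦ BDD
    B ↦ BD
    C ↦ A
    D ↦ CB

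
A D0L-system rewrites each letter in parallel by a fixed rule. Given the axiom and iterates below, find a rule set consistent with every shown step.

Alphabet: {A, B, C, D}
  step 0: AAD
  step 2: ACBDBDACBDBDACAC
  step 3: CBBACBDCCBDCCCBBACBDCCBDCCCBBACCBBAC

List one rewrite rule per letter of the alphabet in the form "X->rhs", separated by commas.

A->CBB, B->BD, C->AC, D->CC

  step 2 ⇒ step 3: ACBDBDACBDBDACAC ⇒ CBB·AC·BD·CC·BD·CC·CBB·AC·BD·CC·BD·CC·CBB·AC·CBB·AC
    A ↦ CBB
    B ↦ BD
    C ↦ AC
    D ↦ CC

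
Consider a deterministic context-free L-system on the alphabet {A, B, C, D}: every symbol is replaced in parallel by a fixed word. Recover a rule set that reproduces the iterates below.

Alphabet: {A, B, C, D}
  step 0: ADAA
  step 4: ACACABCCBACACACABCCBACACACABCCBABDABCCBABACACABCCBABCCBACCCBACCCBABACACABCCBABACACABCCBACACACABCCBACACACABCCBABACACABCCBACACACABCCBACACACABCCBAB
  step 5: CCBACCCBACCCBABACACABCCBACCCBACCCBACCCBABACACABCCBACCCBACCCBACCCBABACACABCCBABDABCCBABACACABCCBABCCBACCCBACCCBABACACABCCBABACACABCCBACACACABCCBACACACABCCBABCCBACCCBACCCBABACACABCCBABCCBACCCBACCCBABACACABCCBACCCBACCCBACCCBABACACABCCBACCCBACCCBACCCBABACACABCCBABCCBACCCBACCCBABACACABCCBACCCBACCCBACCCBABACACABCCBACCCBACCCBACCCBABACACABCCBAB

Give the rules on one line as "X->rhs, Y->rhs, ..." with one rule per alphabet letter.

  step 4 ⇒ step 5: ACACABCCBACACACABCCBACACACABCCBABDABCCBABACACABCCBABCCBACCCBACCCBABACACABCCBABACACABCCBACACACABCCBACACACABCCBABACACABCCBACACACABCCBACACACABCCBAB ⇒ CCB·AC·CCB·AC·CCB·AB·AC·AC·AB·CCB·AC·CCB·AC·CCB·AC·CCB·AB·AC·AC·AB·CCB·AC·CCB·AC·CCB·AC·CCB·AB·AC·AC·AB·CCB·AB·DAB·CCB·AB·AC·AC·AB·CCB·AB·CCB·AC·CCB·AC·CCB·AB·AC·AC·AB·CCB·AB·AC·AC·AB·CCB·AC·AC·AC·AB·CCB·AC·AC·AC·AB·CCB·AB·CCB·AC·CCB·AC·CCB·AB·AC·AC·AB·CCB·AB·CCB·AC·CCB·AC·CCB·AB·AC·AC·AB·CCB·AC·CCB·AC·CCB·AC·CCB·AB·AC·AC·AB·CCB·AC·CCB·AC·CCB·AC·CCB·AB·AC·AC·AB·CCB·AB·CCB·AC·CCB·AC·CCB·AB·AC·AC·AB·CCB·AC·CCB·AC·CCB·AC·CCB·AB·AC·AC·AB·CCB·AC·CCB·AC·CCB·AC·CCB·AB·AC·AC·AB·CCB·AB
    A ↦ CCB
    B ↦ AB
    C ↦ AC
    D ↦ DAB

A->CCB, B->AB, C->AC, D->DAB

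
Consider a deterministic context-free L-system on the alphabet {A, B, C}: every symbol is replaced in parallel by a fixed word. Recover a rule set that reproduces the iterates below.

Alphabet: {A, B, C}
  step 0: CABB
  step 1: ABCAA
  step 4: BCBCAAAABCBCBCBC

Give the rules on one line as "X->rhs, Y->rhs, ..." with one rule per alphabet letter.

A->BC, B->A, C->A

  step 0 ⇒ step 1: CABB ⇒ A·BC·A·A
    A ↦ BC
    B ↦ A
    C ↦ A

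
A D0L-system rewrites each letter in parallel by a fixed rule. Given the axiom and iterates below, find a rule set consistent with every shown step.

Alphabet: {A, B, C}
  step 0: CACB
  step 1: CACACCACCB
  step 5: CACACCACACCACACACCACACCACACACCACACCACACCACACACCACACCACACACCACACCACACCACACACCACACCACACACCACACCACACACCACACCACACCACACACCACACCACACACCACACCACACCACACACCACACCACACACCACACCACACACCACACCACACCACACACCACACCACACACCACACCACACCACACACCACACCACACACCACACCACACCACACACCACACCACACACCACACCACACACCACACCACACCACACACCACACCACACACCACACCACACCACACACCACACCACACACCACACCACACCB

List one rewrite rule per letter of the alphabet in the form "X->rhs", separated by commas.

  step 0 ⇒ step 1: CACB ⇒ CA·CAC·CA·CCB
    A ↦ CAC
    B ↦ CCB
    C ↦ CA

A->CAC, B->CCB, C->CA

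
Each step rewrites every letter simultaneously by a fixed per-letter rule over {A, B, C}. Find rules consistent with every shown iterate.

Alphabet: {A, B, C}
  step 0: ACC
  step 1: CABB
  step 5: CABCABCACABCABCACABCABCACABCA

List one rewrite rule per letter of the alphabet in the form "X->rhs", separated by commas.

A->CA, B->CA, C->B

  step 0 ⇒ step 1: ACC ⇒ CA·B·B
    A ↦ CA
    C ↦ B
    B ↦ CA  (constrained at step 1)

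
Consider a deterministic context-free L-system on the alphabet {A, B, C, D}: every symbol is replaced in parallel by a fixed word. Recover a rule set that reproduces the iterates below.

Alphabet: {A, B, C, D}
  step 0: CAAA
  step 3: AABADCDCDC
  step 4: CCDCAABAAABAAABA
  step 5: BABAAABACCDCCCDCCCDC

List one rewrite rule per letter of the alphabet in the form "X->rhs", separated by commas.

  step 4 ⇒ step 5: CCDCAABAAABAAABA ⇒ BA·BA·AA·BA·C·C·D·C·C·C·D·C·C·C·D·C
    A ↦ C
    B ↦ D
    C ↦ BA
    D ↦ AA

A->C, B->D, C->BA, D->AA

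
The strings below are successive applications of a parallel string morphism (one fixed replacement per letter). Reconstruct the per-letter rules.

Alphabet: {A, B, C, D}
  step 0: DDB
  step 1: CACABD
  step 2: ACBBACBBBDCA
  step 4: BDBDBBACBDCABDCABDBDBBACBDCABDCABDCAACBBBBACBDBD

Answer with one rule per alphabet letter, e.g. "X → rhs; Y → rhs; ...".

A->BB, B->BD, C->AC, D->CA

  step 1 ⇒ step 2: CACABD ⇒ AC·BB·AC·BB·BD·CA
    A ↦ BB
    B ↦ BD
    C ↦ AC
    D ↦ CA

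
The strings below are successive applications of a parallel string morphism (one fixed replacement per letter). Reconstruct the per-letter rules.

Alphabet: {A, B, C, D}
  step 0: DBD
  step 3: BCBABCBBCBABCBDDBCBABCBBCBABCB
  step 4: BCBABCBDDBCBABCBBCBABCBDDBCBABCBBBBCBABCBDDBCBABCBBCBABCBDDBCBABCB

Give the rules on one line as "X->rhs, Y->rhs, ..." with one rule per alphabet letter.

  step 3 ⇒ step 4: BCBABCBBCBABCBDDBCBABCBBCBABCB ⇒ BCB·A·BCB·DD·BCB·A·BCB·BCB·A·BCB·DD·BCB·A·BCB·B·B·BCB·A·BCB·DD·BCB·A·BCB·BCB·A·BCB·DD·BCB·A·BCB
    A ↦ DD
    B ↦ BCB
    C ↦ A
    D ↦ B

A->DD, B->BCB, C->A, D->B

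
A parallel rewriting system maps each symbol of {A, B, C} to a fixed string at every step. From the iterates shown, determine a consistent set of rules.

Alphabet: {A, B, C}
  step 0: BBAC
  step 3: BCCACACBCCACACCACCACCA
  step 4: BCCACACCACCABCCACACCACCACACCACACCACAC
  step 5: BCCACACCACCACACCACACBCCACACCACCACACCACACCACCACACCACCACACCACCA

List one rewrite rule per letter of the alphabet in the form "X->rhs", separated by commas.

A->C, B->BC, C->CA

  step 4 ⇒ step 5: BCCACACCACCABCCACACCACCACACCACACCACAC ⇒ BC·CA·CA·C·CA·C·CA·CA·C·CA·CA·C·BC·CA·CA·C·CA·C·CA·CA·C·CA·CA·C·CA·C·CA·CA·C·CA·C·CA·CA·C·CA·C·CA
    A ↦ C
    B ↦ BC
    C ↦ CA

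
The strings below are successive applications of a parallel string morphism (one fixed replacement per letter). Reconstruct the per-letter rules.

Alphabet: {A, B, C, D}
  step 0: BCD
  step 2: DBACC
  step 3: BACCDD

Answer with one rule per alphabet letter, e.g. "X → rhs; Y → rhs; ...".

  step 2 ⇒ step 3: DBACC ⇒ BA·C·C·D·D
    A ↦ C
    B ↦ C
    C ↦ D
    D ↦ BA

A->C, B->C, C->D, D->BA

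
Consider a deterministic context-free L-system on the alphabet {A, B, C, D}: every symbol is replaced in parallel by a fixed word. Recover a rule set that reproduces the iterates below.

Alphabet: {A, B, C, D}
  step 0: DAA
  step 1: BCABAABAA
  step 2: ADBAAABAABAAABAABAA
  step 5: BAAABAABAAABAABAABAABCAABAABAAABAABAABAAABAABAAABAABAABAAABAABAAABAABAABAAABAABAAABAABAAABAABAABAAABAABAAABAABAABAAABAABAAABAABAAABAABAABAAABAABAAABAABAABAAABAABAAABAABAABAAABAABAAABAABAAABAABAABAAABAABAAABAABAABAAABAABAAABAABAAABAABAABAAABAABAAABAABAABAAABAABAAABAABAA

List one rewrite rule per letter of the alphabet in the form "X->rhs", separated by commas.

A->BAA, B->A, C->D, D->BCA

  step 1 ⇒ step 2: BCABAABAA ⇒ A·D·BAA·A·BAA·BAA·A·BAA·BAA
    A ↦ BAA
    B ↦ A
    C ↦ D
  step 0 ⇒ step 1: DAA ⇒ BCA·BAA·BAA
    D ↦ BCA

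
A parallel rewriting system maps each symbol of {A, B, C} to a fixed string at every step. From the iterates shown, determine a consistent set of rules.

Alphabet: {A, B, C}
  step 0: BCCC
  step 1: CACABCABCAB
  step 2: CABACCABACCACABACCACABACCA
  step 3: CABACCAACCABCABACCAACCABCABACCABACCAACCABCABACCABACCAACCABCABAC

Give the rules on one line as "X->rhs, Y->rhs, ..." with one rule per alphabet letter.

  step 2 ⇒ step 3: CABACCABACCACABACCACABACCA ⇒ CAB·AC·CA·AC·CAB·CAB·AC·CA·AC·CAB·CAB·AC·CAB·AC·CA·AC·CAB·CAB·AC·CAB·AC·CA·AC·CAB·CAB·AC
    A ↦ AC
    B ↦ CA
    C ↦ CAB

A->AC, B->CA, C->CAB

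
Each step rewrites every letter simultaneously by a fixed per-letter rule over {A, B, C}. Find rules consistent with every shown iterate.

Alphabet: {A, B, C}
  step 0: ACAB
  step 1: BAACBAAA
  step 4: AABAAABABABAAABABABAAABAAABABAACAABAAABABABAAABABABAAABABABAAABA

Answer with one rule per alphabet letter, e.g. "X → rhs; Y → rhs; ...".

  step 0 ⇒ step 1: ACAB ⇒ BA·AC·BA·AA
    A ↦ BA
    B ↦ AA
    C ↦ AC

A->BA, B->AA, C->AC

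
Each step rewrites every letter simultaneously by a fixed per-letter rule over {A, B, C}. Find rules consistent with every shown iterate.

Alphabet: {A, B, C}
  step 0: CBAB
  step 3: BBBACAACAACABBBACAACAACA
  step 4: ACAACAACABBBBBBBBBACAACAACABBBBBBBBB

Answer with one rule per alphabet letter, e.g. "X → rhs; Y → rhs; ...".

  step 3 ⇒ step 4: BBBACAACAACABBBACAACAACA ⇒ ACA·ACA·ACA·B·B·B·B·B·B·B·B·B·ACA·ACA·ACA·B·B·B·B·B·B·B·B·B
    A ↦ B
    B ↦ ACA
    C ↦ B

A->B, B->ACA, C->B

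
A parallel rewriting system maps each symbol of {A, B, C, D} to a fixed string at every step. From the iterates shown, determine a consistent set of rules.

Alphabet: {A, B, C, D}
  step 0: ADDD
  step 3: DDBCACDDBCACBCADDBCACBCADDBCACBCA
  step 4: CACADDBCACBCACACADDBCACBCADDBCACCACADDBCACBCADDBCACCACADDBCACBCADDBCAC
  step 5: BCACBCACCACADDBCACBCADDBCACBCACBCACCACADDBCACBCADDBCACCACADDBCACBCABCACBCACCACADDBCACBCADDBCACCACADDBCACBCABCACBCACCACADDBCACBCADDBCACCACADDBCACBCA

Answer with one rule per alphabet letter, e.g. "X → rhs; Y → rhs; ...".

A->C, B->DD, C->BCA, D->CA

  step 4 ⇒ step 5: CACADDBCACBCACACADDBCACBCADDBCACCACADDBCACBCADDBCACCACADDBCACBCADDBCAC ⇒ BCA·C·BCA·C·CA·CA·DD·BCA·C·BCA·DD·BCA·C·BCA·C·BCA·C·CA·CA·DD·BCA·C·BCA·DD·BCA·C·CA·CA·DD·BCA·C·BCA·BCA·C·BCA·C·CA·CA·DD·BCA·C·BCA·DD·BCA·C·CA·CA·DD·BCA·C·BCA·BCA·C·BCA·C·CA·CA·DD·BCA·C·BCA·DD·BCA·C·CA·CA·DD·BCA·C·BCA
    A ↦ C
    B ↦ DD
    C ↦ BCA
    D ↦ CA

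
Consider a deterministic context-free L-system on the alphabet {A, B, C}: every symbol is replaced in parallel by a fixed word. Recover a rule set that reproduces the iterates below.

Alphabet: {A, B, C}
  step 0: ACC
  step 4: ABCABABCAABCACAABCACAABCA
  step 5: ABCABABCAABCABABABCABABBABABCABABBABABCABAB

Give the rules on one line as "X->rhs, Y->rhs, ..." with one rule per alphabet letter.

A->AB, B->CA, C->B

  step 4 ⇒ step 5: ABCABABCAABCACAABCACAABCA ⇒ AB·CA·B·AB·CA·AB·CA·B·AB·AB·CA·B·AB·B·AB·AB·CA·B·AB·B·AB·AB·CA·B·AB
    A ↦ AB
    B ↦ CA
    C ↦ B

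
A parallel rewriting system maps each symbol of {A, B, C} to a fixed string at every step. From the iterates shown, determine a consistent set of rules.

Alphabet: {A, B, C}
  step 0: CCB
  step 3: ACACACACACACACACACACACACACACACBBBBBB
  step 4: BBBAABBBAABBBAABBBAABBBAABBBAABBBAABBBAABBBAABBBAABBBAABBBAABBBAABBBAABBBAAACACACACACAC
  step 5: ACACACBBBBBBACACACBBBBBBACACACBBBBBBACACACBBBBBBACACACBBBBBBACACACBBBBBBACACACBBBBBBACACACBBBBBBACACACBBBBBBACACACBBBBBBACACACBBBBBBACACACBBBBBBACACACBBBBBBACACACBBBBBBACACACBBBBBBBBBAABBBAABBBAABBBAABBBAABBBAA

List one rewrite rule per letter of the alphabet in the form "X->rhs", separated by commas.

A->BBB, B->AC, C->AA

  step 4 ⇒ step 5: BBBAABBBAABBBAABBBAABBBAABBBAABBBAABBBAABBBAABBBAABBBAABBBAABBBAABBBAABBBAAACACACACACAC ⇒ AC·AC·AC·BBB·BBB·AC·AC·AC·BBB·BBB·AC·AC·AC·BBB·BBB·AC·AC·AC·BBB·BBB·AC·AC·AC·BBB·BBB·AC·AC·AC·BBB·BBB·AC·AC·AC·BBB·BBB·AC·AC·AC·BBB·BBB·AC·AC·AC·BBB·BBB·AC·AC·AC·BBB·BBB·AC·AC·AC·BBB·BBB·AC·AC·AC·BBB·BBB·AC·AC·AC·BBB·BBB·AC·AC·AC·BBB·BBB·AC·AC·AC·BBB·BBB·BBB·AA·BBB·AA·BBB·AA·BBB·AA·BBB·AA·BBB·AA
    A ↦ BBB
    B ↦ AC
    C ↦ AA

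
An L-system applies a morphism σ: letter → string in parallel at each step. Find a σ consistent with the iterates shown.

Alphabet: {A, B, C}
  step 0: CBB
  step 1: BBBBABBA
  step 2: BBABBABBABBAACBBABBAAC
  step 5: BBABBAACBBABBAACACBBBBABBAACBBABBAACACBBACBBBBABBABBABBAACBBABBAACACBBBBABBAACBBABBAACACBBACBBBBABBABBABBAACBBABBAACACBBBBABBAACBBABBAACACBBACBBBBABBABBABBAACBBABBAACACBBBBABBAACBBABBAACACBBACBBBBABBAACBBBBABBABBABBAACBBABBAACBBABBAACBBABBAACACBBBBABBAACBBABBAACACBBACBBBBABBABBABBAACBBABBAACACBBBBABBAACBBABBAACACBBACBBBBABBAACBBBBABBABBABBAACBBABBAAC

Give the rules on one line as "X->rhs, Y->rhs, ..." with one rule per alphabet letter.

  step 1 ⇒ step 2: BBBBABBA ⇒ BBA·BBA·BBA·BBA·AC·BBA·BBA·AC
    A ↦ AC
    B ↦ BBA
  step 0 ⇒ step 1: CBB ⇒ BB·BBA·BBA
    C ↦ BB

A->AC, B->BBA, C->BB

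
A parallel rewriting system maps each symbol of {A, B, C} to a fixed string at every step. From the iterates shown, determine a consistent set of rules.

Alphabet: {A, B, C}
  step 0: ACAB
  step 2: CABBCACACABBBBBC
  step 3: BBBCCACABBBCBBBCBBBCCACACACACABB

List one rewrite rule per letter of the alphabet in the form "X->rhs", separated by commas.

A->BC, B->CA, C->BB

  step 2 ⇒ step 3: CABBCACACABBBBBC ⇒ BB·BC·CA·CA·BB·BC·BB·BC·BB·BC·CA·CA·CA·CA·CA·BB
    A ↦ BC
    B ↦ CA
    C ↦ BB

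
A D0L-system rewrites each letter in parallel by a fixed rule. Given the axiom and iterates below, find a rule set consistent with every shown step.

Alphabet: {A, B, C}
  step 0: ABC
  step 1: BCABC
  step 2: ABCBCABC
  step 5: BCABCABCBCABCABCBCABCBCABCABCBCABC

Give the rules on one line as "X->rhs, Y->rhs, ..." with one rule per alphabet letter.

A->BC, B->A, C->BC

  step 1 ⇒ step 2: BCABC ⇒ A·BC·BC·A·BC
    A ↦ BC
    B ↦ A
    C ↦ BC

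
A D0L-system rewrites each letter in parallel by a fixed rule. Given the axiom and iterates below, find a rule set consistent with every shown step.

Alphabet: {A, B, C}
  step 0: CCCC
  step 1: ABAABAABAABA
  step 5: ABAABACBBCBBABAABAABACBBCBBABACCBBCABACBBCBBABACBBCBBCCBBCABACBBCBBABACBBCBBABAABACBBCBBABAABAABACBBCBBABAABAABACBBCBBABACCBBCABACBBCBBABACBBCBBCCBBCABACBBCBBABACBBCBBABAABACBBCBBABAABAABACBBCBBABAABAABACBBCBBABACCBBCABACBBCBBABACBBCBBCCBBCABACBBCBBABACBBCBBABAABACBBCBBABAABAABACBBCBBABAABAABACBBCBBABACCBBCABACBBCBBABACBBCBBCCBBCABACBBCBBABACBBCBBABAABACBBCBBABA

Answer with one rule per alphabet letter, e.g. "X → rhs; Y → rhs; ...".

  step 0 ⇒ step 1: CCCC ⇒ ABA·ABA·ABA·ABA
    C ↦ ABA
    A ↦ C  (constrained at step 1)
    B ↦ CBB  (constrained at step 1)

A->C, B->CBB, C->ABA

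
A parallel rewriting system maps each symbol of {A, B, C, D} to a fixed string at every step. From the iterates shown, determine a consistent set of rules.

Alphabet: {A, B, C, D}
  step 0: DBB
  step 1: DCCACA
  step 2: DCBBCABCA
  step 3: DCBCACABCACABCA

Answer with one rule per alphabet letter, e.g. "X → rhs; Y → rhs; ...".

  step 2 ⇒ step 3: DCBBCABCA ⇒ DC·B·CA·CA·B·CA·CA·B·CA
    A ↦ CA
    B ↦ CA
    C ↦ B
    D ↦ DC

A->CA, B->CA, C->B, D->DC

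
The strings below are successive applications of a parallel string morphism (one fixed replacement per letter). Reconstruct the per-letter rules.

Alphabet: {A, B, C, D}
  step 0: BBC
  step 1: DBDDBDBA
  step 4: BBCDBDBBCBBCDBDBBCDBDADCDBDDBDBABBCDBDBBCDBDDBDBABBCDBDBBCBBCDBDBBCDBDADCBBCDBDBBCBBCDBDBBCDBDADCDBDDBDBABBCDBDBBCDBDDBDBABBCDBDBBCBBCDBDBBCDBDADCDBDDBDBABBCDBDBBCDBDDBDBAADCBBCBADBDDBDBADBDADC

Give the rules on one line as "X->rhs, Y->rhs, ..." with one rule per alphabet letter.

  step 0 ⇒ step 1: BBC ⇒ DBD·DBD·BA
    B ↦ DBD
    C ↦ BA
    A ↦ ADC  (constrained at step 1)
    D ↦ BBC  (constrained at step 1)

A->ADC, B->DBD, C->BA, D->BBC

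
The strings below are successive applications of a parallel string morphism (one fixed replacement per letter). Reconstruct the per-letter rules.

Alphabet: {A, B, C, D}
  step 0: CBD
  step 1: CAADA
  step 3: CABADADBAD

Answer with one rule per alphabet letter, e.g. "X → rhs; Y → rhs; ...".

  step 0 ⇒ step 1: CBD ⇒ CA·AD·A
    B ↦ AD
    C ↦ CA
    D ↦ A
    A ↦ B  (constrained at step 1)

A->B, B->AD, C->CA, D->A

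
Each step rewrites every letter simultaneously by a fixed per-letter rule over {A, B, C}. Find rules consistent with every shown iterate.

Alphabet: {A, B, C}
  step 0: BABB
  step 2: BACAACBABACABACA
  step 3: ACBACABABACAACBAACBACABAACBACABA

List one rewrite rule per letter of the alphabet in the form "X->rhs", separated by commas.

A->BA, B->AC, C->CA

  step 2 ⇒ step 3: BACAACBABACABACA ⇒ AC·BA·CA·BA·BA·CA·AC·BA·AC·BA·CA·BA·AC·BA·CA·BA
    A ↦ BA
    B ↦ AC
    C ↦ CA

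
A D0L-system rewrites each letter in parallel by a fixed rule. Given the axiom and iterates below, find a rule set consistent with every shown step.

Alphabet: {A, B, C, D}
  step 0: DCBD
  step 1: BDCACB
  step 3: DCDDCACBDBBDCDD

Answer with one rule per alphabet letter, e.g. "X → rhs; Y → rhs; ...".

A->CD, B->CAC, C->D, D->B

  step 0 ⇒ step 1: DCBD ⇒ B·D·CAC·B
    B ↦ CAC
    C ↦ D
    D ↦ B
    A ↦ CD  (constrained at step 1)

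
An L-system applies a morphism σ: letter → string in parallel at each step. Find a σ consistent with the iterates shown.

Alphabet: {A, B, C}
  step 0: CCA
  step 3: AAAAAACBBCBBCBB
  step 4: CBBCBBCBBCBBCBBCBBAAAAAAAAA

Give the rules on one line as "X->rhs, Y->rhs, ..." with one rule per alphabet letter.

A->CBB, B->A, C->A

  step 3 ⇒ step 4: AAAAAACBBCBBCBB ⇒ CBB·CBB·CBB·CBB·CBB·CBB·A·A·A·A·A·A·A·A·A
    A ↦ CBB
    B ↦ A
    C ↦ A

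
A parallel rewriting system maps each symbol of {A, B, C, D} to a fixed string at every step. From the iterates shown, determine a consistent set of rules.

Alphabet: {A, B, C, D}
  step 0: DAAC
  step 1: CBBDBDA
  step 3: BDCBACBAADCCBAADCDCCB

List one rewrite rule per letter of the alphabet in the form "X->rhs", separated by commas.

A->BD, B->DC, C->A, D->CB

  step 0 ⇒ step 1: DAAC ⇒ CB·BD·BD·A
    A ↦ BD
    C ↦ A
    D ↦ CB
    B ↦ DC  (constrained at step 1)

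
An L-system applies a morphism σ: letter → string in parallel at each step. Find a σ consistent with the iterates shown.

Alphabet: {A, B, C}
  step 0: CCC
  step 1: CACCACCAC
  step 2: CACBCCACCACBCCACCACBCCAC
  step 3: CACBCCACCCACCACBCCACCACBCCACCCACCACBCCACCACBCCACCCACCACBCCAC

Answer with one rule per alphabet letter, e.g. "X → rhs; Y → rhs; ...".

A->BC, B->C, C->CAC

  step 2 ⇒ step 3: CACBCCACCACBCCACCACBCCAC ⇒ CAC·BC·CAC·C·CAC·CAC·BC·CAC·CAC·BC·CAC·C·CAC·CAC·BC·CAC·CAC·BC·CAC·C·CAC·CAC·BC·CAC
    A ↦ BC
    B ↦ C
    C ↦ CAC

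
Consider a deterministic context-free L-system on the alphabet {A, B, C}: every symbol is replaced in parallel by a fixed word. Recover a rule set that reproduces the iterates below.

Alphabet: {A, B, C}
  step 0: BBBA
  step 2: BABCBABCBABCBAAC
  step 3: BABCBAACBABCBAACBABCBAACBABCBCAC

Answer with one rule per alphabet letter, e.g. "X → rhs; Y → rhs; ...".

  step 2 ⇒ step 3: BABCBABCBABCBAAC ⇒ BA·BC·BA·AC·BA·BC·BA·AC·BA·BC·BA·AC·BA·BC·BC·AC
    A ↦ BC
    B ↦ BA
    C ↦ AC

A->BC, B->BA, C->AC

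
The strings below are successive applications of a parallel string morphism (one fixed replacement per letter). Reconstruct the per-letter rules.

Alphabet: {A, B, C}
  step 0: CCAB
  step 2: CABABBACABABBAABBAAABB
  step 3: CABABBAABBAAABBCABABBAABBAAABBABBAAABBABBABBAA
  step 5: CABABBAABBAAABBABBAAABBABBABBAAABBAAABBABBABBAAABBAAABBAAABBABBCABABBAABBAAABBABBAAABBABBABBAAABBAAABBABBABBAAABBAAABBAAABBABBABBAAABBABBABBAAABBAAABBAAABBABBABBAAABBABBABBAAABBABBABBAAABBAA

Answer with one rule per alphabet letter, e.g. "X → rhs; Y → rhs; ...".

  step 2 ⇒ step 3: CABABBACABABBAABBAAABB ⇒ CAB·ABB·A·ABB·A·A·ABB·CAB·ABB·A·ABB·A·A·ABB·ABB·A·A·ABB·ABB·ABB·A·A
    A ↦ ABB
    B ↦ A
    C ↦ CAB

A->ABB, B->A, C->CAB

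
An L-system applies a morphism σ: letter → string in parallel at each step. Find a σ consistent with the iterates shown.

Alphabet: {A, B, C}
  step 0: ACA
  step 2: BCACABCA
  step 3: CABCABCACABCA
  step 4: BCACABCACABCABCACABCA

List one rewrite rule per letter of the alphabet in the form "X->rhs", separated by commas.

  step 3 ⇒ step 4: CABCABCACABCA ⇒ B·CA·CA·B·CA·CA·B·CA·B·CA·CA·B·CA
    A ↦ CA
    B ↦ CA
    C ↦ B

A->CA, B->CA, C->B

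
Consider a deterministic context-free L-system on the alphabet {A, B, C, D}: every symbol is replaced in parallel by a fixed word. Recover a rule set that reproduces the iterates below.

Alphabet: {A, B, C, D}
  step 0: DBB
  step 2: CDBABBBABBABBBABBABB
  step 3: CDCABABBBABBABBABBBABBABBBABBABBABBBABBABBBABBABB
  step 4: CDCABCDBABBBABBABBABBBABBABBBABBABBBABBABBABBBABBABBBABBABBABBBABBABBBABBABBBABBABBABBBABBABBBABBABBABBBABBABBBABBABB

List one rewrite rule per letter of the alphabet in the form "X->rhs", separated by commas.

  step 3 ⇒ step 4: CDCABABBBABBABBABBBABBABBBABBABBABBBABBABBBABBABB ⇒ CD·CAB·CD·B·ABB·B·ABB·ABB·ABB·B·ABB·ABB·B·ABB·ABB·B·ABB·ABB·ABB·B·ABB·ABB·B·ABB·ABB·ABB·B·ABB·ABB·B·ABB·ABB·B·ABB·ABB·ABB·B·ABB·ABB·B·ABB·ABB·ABB·B·ABB·ABB·B·ABB·ABB
    A ↦ B
    B ↦ ABB
    C ↦ CD
    D ↦ CAB

A->B, B->ABB, C->CD, D->CAB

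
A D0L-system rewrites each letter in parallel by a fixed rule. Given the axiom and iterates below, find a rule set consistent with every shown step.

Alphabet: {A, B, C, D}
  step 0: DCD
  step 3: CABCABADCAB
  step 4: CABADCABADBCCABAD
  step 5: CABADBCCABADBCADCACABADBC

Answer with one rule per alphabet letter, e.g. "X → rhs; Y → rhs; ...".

  step 4 ⇒ step 5: CABADCABADBCCABAD ⇒ CA·B·AD·B·C·CA·B·AD·B·C·AD·CA·CA·B·AD·B·C
    A ↦ B
    B ↦ AD
    C ↦ CA
    D ↦ C

A->B, B->AD, C->CA, D->C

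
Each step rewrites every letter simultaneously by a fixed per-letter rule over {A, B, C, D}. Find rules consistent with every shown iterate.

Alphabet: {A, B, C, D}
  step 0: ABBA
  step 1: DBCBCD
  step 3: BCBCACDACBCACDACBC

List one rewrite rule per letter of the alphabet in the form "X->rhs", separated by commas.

A->D, B->BC, C->AC, D->B

  step 0 ⇒ step 1: ABBA ⇒ D·BC·BC·D
    A ↦ D
    B ↦ BC
    C ↦ AC  (constrained at step 1)
    D ↦ B  (constrained at step 1)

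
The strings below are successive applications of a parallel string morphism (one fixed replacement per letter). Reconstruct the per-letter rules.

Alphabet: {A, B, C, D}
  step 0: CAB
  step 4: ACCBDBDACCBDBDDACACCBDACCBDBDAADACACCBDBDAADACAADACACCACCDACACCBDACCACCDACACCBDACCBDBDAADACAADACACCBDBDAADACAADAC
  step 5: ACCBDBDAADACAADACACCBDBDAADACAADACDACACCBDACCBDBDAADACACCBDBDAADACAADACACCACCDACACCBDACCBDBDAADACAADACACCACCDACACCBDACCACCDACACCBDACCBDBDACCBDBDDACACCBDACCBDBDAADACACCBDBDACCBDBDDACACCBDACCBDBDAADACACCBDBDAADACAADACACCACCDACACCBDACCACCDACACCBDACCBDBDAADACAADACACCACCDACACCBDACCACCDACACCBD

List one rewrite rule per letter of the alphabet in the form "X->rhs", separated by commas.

  step 4 ⇒ step 5: ACCBDBDACCBDBDDACACCBDACCBDBDAADACACCBDBDAADACAADACACCACCDACACCBDACCACCDACACCBDACCBDBDAADACAADACACCBDBDAADACAADAC ⇒ ACC·BD·BD·AA·DAC·AA·DAC·ACC·BD·BD·AA·DAC·AA·DAC·DAC·ACC·BD·ACC·BD·BD·AA·DAC·ACC·BD·BD·AA·DAC·AA·DAC·ACC·ACC·DAC·ACC·BD·ACC·BD·BD·AA·DAC·AA·DAC·ACC·ACC·DAC·ACC·BD·ACC·ACC·DAC·ACC·BD·ACC·BD·BD·ACC·BD·BD·DAC·ACC·BD·ACC·BD·BD·AA·DAC·ACC·BD·BD·ACC·BD·BD·DAC·ACC·BD·ACC·BD·BD·AA·DAC·ACC·BD·BD·AA·DAC·AA·DAC·ACC·ACC·DAC·ACC·BD·ACC·ACC·DAC·ACC·BD·ACC·BD·BD·AA·DAC·AA·DAC·ACC·ACC·DAC·ACC·BD·ACC·ACC·DAC·ACC·BD
    A ↦ ACC
    B ↦ AA
    C ↦ BD
    D ↦ DAC

A->ACC, B->AA, C->BD, D->DAC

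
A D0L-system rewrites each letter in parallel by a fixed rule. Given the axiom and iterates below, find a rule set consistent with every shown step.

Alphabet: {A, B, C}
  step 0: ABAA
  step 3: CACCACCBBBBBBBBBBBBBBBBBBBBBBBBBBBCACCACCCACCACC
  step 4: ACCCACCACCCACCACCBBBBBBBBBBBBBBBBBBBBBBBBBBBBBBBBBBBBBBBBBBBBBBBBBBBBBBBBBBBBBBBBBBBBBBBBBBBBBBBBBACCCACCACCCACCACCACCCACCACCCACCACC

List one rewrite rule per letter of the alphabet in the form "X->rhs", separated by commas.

A->C, B->BBB, C->ACC

  step 3 ⇒ step 4: CACCACCBBBBBBBBBBBBBBBBBBBBBBBBBBBCACCACCCACCACC ⇒ ACC·C·ACC·ACC·C·ACC·ACC·BBB·BBB·BBB·BBB·BBB·BBB·BBB·BBB·BBB·BBB·BBB·BBB·BBB·BBB·BBB·BBB·BBB·BBB·BBB·BBB·BBB·BBB·BBB·BBB·BBB·BBB·BBB·ACC·C·ACC·ACC·C·ACC·ACC·ACC·C·ACC·ACC·C·ACC·ACC
    A ↦ C
    B ↦ BBB
    C ↦ ACC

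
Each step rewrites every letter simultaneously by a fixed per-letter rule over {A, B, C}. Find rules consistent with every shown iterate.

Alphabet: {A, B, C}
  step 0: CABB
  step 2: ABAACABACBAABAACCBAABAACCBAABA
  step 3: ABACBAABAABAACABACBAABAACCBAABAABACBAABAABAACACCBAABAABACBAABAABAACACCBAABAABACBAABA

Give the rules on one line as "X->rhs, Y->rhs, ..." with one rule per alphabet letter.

A->ABA, B->CBA, C->AC

  step 2 ⇒ step 3: ABAACABACBAABAACCBAABAACCBAABA ⇒ ABA·CBA·ABA·ABA·AC·ABA·CBA·ABA·AC·CBA·ABA·ABA·CBA·ABA·ABA·AC·AC·CBA·ABA·ABA·CBA·ABA·ABA·AC·AC·CBA·ABA·ABA·CBA·ABA
    A ↦ ABA
    B ↦ CBA
    C ↦ AC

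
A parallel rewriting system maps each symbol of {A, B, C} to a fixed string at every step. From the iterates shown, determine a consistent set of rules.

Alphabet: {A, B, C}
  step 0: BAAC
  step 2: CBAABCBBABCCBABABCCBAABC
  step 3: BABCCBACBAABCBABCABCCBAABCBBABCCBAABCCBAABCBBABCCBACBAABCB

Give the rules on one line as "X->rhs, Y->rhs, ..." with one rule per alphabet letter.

A->CBA, B->ABC, C->B

  step 2 ⇒ step 3: CBAABCBBABCCBABABCCBAABC ⇒ B·ABC·CBA·CBA·ABC·B·ABC·ABC·CBA·ABC·B·B·ABC·CBA·ABC·CBA·ABC·B·B·ABC·CBA·CBA·ABC·B
    A ↦ CBA
    B ↦ ABC
    C ↦ B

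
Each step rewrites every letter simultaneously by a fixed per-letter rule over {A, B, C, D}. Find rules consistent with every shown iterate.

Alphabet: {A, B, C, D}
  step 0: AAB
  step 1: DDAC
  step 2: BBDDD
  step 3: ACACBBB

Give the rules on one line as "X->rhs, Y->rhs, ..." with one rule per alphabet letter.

  step 2 ⇒ step 3: BBDDD ⇒ AC·AC·B·B·B
    B ↦ AC
    D ↦ B
  step 0 ⇒ step 1: AAB ⇒ D·D·AC
    A ↦ D
  step 1 ⇒ step 2: DDAC ⇒ B·B·D·DD
    C ↦ DD

A->D, B->AC, C->DD, D->B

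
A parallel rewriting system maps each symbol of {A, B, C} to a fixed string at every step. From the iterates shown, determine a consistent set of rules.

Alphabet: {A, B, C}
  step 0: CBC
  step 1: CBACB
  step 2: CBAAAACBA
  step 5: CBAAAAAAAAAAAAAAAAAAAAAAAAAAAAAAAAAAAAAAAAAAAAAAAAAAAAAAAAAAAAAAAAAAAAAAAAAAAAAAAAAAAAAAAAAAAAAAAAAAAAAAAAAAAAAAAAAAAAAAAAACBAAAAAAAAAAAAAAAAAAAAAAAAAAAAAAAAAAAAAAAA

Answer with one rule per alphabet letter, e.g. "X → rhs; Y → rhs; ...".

  step 1 ⇒ step 2: CBACB ⇒ CB·A·AAA·CB·A
    A ↦ AAA
    B ↦ A
    C ↦ CB

A->AAA, B->A, C->CB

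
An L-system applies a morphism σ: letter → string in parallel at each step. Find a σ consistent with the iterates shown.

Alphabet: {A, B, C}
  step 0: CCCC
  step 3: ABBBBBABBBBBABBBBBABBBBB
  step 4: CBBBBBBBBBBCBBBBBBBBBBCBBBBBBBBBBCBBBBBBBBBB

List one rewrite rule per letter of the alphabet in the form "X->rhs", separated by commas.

A->C, B->BB, C->AB

  step 3 ⇒ step 4: ABBBBBABBBBBABBBBBABBBBB ⇒ C·BB·BB·BB·BB·BB·C·BB·BB·BB·BB·BB·C·BB·BB·BB·BB·BB·C·BB·BB·BB·BB·BB
    A ↦ C
    B ↦ BB
    C ↦ AB  (constrained at step 0)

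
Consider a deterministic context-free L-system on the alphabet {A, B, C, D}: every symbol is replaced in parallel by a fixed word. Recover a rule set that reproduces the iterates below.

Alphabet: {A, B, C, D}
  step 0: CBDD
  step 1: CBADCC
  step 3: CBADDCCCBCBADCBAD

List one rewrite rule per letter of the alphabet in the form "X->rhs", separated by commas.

A->D, B->AD, C->CB, D->C

  step 0 ⇒ step 1: CBDD ⇒ CB·AD·C·C
    B ↦ AD
    C ↦ CB
    D ↦ C
    A ↦ D  (constrained at step 1)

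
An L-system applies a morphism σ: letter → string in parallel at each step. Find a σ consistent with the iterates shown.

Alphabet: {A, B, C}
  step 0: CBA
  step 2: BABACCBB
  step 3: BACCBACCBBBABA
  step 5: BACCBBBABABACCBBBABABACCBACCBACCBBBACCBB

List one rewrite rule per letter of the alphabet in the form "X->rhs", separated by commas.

A->CC, B->BA, C->B

  step 2 ⇒ step 3: BABACCBB ⇒ BA·CC·BA·CC·B·B·BA·BA
    A ↦ CC
    B ↦ BA
    C ↦ B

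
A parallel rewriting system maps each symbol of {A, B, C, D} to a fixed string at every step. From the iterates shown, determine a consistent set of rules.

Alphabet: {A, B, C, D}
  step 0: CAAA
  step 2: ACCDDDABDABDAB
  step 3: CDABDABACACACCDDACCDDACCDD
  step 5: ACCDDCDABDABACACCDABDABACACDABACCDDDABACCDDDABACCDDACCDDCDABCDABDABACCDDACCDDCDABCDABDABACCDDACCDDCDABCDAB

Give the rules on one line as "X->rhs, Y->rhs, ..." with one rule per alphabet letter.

  step 2 ⇒ step 3: ACCDDDABDABDAB ⇒ C·DAB·DAB·AC·AC·AC·C·DD·AC·C·DD·AC·C·DD
    A ↦ C
    B ↦ DD
    C ↦ DAB
    D ↦ AC

A->C, B->DD, C->DAB, D->AC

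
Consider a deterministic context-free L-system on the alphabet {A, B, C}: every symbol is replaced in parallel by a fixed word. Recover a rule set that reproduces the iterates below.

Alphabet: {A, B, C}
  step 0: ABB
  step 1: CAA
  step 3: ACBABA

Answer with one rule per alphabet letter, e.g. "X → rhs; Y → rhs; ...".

A->C, B->A, C->BA

  step 0 ⇒ step 1: ABB ⇒ C·A·A
    A ↦ C
    B ↦ A
    C ↦ BA  (constrained at step 1)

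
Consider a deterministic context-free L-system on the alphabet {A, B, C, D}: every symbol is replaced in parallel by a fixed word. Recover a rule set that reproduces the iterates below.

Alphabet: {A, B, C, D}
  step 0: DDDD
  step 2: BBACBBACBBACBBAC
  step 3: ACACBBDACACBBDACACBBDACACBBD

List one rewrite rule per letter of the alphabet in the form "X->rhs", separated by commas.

  step 2 ⇒ step 3: BBACBBACBBACBBAC ⇒ AC·AC·BB·D·AC·AC·BB·D·AC·AC·BB·D·AC·AC·BB·D
    A ↦ BB
    B ↦ AC
    C ↦ D
    D ↦ AB  (constrained at step 0)

A->BB, B->AC, C->D, D->AB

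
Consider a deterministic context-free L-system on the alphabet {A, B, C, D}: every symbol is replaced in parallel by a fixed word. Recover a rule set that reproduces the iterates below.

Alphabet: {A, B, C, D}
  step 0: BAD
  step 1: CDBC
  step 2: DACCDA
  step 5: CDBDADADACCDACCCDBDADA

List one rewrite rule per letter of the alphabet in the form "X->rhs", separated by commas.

A->DB, B->C, C->DA, D->C

  step 1 ⇒ step 2: CDBC ⇒ DA·C·C·DA
    B ↦ C
    C ↦ DA
    D ↦ C
  step 0 ⇒ step 1: BAD ⇒ C·DB·C
    A ↦ DB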